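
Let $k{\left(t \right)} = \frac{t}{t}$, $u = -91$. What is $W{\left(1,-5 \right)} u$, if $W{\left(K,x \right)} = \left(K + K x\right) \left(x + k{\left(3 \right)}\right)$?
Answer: $-1456$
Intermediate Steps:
$k{\left(t \right)} = 1$
$W{\left(K,x \right)} = \left(1 + x\right) \left(K + K x\right)$ ($W{\left(K,x \right)} = \left(K + K x\right) \left(x + 1\right) = \left(K + K x\right) \left(1 + x\right) = \left(1 + x\right) \left(K + K x\right)$)
$W{\left(1,-5 \right)} u = 1 \left(1 + \left(-5\right)^{2} + 2 \left(-5\right)\right) \left(-91\right) = 1 \left(1 + 25 - 10\right) \left(-91\right) = 1 \cdot 16 \left(-91\right) = 16 \left(-91\right) = -1456$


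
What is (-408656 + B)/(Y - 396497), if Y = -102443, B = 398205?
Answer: 10451/498940 ≈ 0.020946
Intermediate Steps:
(-408656 + B)/(Y - 396497) = (-408656 + 398205)/(-102443 - 396497) = -10451/(-498940) = -10451*(-1/498940) = 10451/498940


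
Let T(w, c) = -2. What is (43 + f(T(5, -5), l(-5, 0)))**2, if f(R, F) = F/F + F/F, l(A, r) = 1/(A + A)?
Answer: 2025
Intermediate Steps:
l(A, r) = 1/(2*A)
f(R, F) = 2 (f(R, F) = 1 + 1 = 2)
(43 + f(T(5, -5), l(-5, 0)))**2 = (43 + 2)**2 = 45**2 = 2025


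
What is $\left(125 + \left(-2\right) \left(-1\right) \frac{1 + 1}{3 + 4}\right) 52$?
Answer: $\frac{45708}{7} \approx 6529.7$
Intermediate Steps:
$\left(125 + \left(-2\right) \left(-1\right) \frac{1 + 1}{3 + 4}\right) 52 = \left(125 + 2 \cdot \frac{2}{7}\right) 52 = \left(125 + \frac{4}{7}\right) 52 = \frac{879}{7} \cdot 52 = \frac{45708}{7}$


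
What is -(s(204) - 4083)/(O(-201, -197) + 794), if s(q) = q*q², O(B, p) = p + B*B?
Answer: -2828527/13666 ≈ -206.98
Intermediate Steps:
O(B, p) = p + B²
s(q) = q³
-(s(204) - 4083)/(O(-201, -197) + 794) = -(204³ - 4083)/((-197 + (-201)²) + 794) = -(8489664 - 4083)/((-197 + 40401) + 794) = -8485581/(40204 + 794) = -8485581/40998 = -1*2828527/13666 = -2828527/13666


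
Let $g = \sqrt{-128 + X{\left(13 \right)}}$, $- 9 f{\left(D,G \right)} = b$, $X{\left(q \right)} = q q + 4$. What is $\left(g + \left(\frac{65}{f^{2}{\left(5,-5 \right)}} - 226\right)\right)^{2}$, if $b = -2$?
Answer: $\frac{19019041}{16} + \frac{13083 \sqrt{5}}{2} \approx 1.2033 \cdot 10^{6}$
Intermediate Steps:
$X{\left(q \right)} = 4 + q^{2}$ ($X{\left(q \right)} = q^{2} + 4 = 4 + q^{2}$)
$f{\left(D,G \right)} = \frac{2}{9}$ ($f{\left(D,G \right)} = \left(- \frac{1}{9}\right) \left(-2\right) = \frac{2}{9}$)
$g = 3 \sqrt{5}$ ($g = \sqrt{-128 + \left(4 + 13^{2}\right)} = \sqrt{-128 + \left(4 + 169\right)} = \sqrt{-128 + 173} = \sqrt{45} = 3 \sqrt{5} \approx 6.7082$)
$\left(g + \left(\frac{65}{f^{2}{\left(5,-5 \right)}} - 226\right)\right)^{2} = \left(3 \sqrt{5} + \left(\frac{65}{\left(\frac{2}{9}\right)^{2}} - 226\right)\right)^{2} = \left(3 \sqrt{5} - \left(226 - \frac{65}{\frac{4}{81}}\right)\right)^{2} = \left(3 \sqrt{5} + \left(65 \cdot \frac{81}{4} - 226\right)\right)^{2} = \left(3 \sqrt{5} + \left(\frac{5265}{4} - 226\right)\right)^{2} = \left(3 \sqrt{5} + \frac{4361}{4}\right)^{2} = \left(\frac{4361}{4} + 3 \sqrt{5}\right)^{2}$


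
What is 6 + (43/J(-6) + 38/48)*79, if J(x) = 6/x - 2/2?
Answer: -39119/24 ≈ -1630.0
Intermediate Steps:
J(x) = -1 + 6/x (J(x) = 6/x - 2*1/2 = 6/x - 1 = -1 + 6/x)
6 + (43/J(-6) + 38/48)*79 = 6 + (43/(((6 - 1*(-6))/(-6))) + 38/48)*79 = 6 + (43/((-(6 + 6)/6)) + 38*(1/48))*79 = 6 + (43/((-1/6*12)) + 19/24)*79 = 6 + (43/(-2) + 19/24)*79 = 6 + (43*(-1/2) + 19/24)*79 = 6 + (-43/2 + 19/24)*79 = 6 - 497/24*79 = 6 - 39263/24 = -39119/24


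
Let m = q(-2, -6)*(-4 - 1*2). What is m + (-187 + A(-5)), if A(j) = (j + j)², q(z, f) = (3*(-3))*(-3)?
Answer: -249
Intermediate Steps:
q(z, f) = 27 (q(z, f) = -9*(-3) = 27)
A(j) = 4*j² (A(j) = (2*j)² = 4*j²)
m = -162 (m = 27*(-4 - 1*2) = 27*(-4 - 2) = 27*(-6) = -162)
m + (-187 + A(-5)) = -162 + (-187 + 4*(-5)²) = -162 + (-187 + 4*25) = -162 + (-187 + 100) = -162 - 87 = -249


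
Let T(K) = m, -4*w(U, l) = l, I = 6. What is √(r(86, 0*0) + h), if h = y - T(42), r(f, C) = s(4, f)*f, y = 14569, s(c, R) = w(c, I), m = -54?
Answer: √14494 ≈ 120.39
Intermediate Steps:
w(U, l) = -l/4
T(K) = -54
s(c, R) = -3/2 (s(c, R) = -¼*6 = -3/2)
r(f, C) = -3*f/2
h = 14623 (h = 14569 - 1*(-54) = 14569 + 54 = 14623)
√(r(86, 0*0) + h) = √(-3/2*86 + 14623) = √(-129 + 14623) = √14494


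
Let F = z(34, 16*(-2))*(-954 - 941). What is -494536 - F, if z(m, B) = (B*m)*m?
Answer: -70594376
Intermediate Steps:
z(m, B) = B*m**2
F = 70099840 (F = ((16*(-2))*34**2)*(-954 - 941) = -32*1156*(-1895) = -36992*(-1895) = 70099840)
-494536 - F = -494536 - 1*70099840 = -494536 - 70099840 = -70594376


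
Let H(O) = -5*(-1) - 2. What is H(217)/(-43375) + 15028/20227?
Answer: 651778819/877346125 ≈ 0.74290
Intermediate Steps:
H(O) = 3 (H(O) = 5 - 2 = 3)
H(217)/(-43375) + 15028/20227 = 3/(-43375) + 15028/20227 = 3*(-1/43375) + 15028*(1/20227) = -3/43375 + 15028/20227 = 651778819/877346125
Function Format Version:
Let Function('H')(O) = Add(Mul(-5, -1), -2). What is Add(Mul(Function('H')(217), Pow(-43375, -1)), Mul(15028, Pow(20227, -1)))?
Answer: Rational(651778819, 877346125) ≈ 0.74290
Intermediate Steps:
Function('H')(O) = 3 (Function('H')(O) = Add(5, -2) = 3)
Add(Mul(Function('H')(217), Pow(-43375, -1)), Mul(15028, Pow(20227, -1))) = Add(Mul(3, Pow(-43375, -1)), Mul(15028, Pow(20227, -1))) = Add(Mul(3, Rational(-1, 43375)), Mul(15028, Rational(1, 20227))) = Add(Rational(-3, 43375), Rational(15028, 20227)) = Rational(651778819, 877346125)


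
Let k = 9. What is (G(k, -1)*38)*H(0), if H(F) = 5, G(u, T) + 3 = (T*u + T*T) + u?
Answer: -380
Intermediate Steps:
G(u, T) = -3 + u + T**2 + T*u (G(u, T) = -3 + ((T*u + T*T) + u) = -3 + ((T*u + T**2) + u) = -3 + ((T**2 + T*u) + u) = -3 + (u + T**2 + T*u) = -3 + u + T**2 + T*u)
(G(k, -1)*38)*H(0) = ((-3 + 9 + (-1)**2 - 1*9)*38)*5 = ((-3 + 9 + 1 - 9)*38)*5 = -2*38*5 = -76*5 = -380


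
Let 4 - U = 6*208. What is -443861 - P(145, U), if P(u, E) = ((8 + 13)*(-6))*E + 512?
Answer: -601117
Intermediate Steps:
U = -1244 (U = 4 - 6*208 = 4 - 1*1248 = 4 - 1248 = -1244)
P(u, E) = 512 - 126*E (P(u, E) = (21*(-6))*E + 512 = -126*E + 512 = 512 - 126*E)
-443861 - P(145, U) = -443861 - (512 - 126*(-1244)) = -443861 - (512 + 156744) = -443861 - 1*157256 = -443861 - 157256 = -601117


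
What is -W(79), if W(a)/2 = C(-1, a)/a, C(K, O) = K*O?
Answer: 2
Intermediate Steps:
W(a) = -2 (W(a) = 2*((-a)/a) = 2*(-1) = -2)
-W(79) = -1*(-2) = 2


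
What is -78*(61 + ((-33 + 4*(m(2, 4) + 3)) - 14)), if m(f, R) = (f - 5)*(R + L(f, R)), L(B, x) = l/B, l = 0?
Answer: 1716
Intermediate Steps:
L(B, x) = 0 (L(B, x) = 0/B = 0)
m(f, R) = R*(-5 + f) (m(f, R) = (f - 5)*(R + 0) = (-5 + f)*R = R*(-5 + f))
-78*(61 + ((-33 + 4*(m(2, 4) + 3)) - 14)) = -78*(61 + ((-33 + 4*(4*(-5 + 2) + 3)) - 14)) = -78*(61 + ((-33 + 4*(4*(-3) + 3)) - 14)) = -78*(61 + ((-33 + 4*(-12 + 3)) - 14)) = -78*(61 + ((-33 + 4*(-9)) - 14)) = -78*(61 + ((-33 - 36) - 14)) = -78*(61 + (-69 - 14)) = -78*(61 - 83) = -78*(-22) = 1716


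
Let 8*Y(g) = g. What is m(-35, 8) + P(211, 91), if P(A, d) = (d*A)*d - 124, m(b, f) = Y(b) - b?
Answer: 13977581/8 ≈ 1.7472e+6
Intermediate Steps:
Y(g) = g/8
m(b, f) = -7*b/8 (m(b, f) = b/8 - b = -7*b/8)
P(A, d) = -124 + A*d² (P(A, d) = (A*d)*d - 124 = A*d² - 124 = -124 + A*d²)
m(-35, 8) + P(211, 91) = -7/8*(-35) + (-124 + 211*91²) = 245/8 + (-124 + 211*8281) = 245/8 + (-124 + 1747291) = 245/8 + 1747167 = 13977581/8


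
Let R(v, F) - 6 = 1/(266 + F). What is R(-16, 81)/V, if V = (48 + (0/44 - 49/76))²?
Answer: 12031408/4494621947 ≈ 0.0026768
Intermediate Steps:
R(v, F) = 6 + 1/(266 + F)
V = 12952801/5776 (V = (48 + (0*(1/44) - 49*1/76))² = (48 + (0 - 49/76))² = (48 - 49/76)² = (3599/76)² = 12952801/5776 ≈ 2242.5)
R(-16, 81)/V = ((1597 + 6*81)/(266 + 81))/(12952801/5776) = ((1597 + 486)/347)*(5776/12952801) = ((1/347)*2083)*(5776/12952801) = (2083/347)*(5776/12952801) = 12031408/4494621947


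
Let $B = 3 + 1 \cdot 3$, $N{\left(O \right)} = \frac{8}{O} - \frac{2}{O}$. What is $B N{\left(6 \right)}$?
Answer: $6$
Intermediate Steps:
$N{\left(O \right)} = \frac{6}{O}$
$B = 6$ ($B = 3 + 3 = 6$)
$B N{\left(6 \right)} = 6 \cdot \frac{6}{6} = 6 \cdot 6 \cdot \frac{1}{6} = 6 \cdot 1 = 6$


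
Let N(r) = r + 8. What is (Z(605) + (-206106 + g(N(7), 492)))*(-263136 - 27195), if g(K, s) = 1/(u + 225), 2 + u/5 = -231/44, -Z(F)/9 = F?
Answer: 46371957941331/755 ≈ 6.1420e+10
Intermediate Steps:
Z(F) = -9*F
u = -145/4 (u = -10 + 5*(-231/44) = -10 + 5*(-231*1/44) = -10 + 5*(-21/4) = -10 - 105/4 = -145/4 ≈ -36.250)
N(r) = 8 + r
g(K, s) = 4/755 (g(K, s) = 1/(-145/4 + 225) = 1/(755/4) = 4/755)
(Z(605) + (-206106 + g(N(7), 492)))*(-263136 - 27195) = (-9*605 + (-206106 + 4/755))*(-263136 - 27195) = (-5445 - 155610026/755)*(-290331) = -159721001/755*(-290331) = 46371957941331/755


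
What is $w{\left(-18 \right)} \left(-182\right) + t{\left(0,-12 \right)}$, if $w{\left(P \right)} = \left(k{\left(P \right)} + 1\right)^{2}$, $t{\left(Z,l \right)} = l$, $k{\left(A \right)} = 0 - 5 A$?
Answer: $-1507154$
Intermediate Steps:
$k{\left(A \right)} = - 5 A$
$w{\left(P \right)} = \left(1 - 5 P\right)^{2}$ ($w{\left(P \right)} = \left(- 5 P + 1\right)^{2} = \left(1 - 5 P\right)^{2}$)
$w{\left(-18 \right)} \left(-182\right) + t{\left(0,-12 \right)} = \left(-1 + 5 \left(-18\right)\right)^{2} \left(-182\right) - 12 = \left(-1 - 90\right)^{2} \left(-182\right) - 12 = \left(-91\right)^{2} \left(-182\right) - 12 = 8281 \left(-182\right) - 12 = -1507142 - 12 = -1507154$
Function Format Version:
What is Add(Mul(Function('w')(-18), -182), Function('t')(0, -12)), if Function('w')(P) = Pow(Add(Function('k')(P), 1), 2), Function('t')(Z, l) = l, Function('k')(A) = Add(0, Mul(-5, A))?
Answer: -1507154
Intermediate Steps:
Function('k')(A) = Mul(-5, A)
Function('w')(P) = Pow(Add(1, Mul(-5, P)), 2) (Function('w')(P) = Pow(Add(Mul(-5, P), 1), 2) = Pow(Add(1, Mul(-5, P)), 2))
Add(Mul(Function('w')(-18), -182), Function('t')(0, -12)) = Add(Mul(Pow(Add(-1, Mul(5, -18)), 2), -182), -12) = Add(Mul(Pow(Add(-1, -90), 2), -182), -12) = Add(Mul(Pow(-91, 2), -182), -12) = Add(Mul(8281, -182), -12) = Add(-1507142, -12) = -1507154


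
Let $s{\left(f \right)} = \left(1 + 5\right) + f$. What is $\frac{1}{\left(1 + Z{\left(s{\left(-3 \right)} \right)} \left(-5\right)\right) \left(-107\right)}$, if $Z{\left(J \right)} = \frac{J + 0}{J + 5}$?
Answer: $\frac{8}{749} \approx 0.010681$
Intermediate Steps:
$s{\left(f \right)} = 6 + f$
$Z{\left(J \right)} = \frac{J}{5 + J}$
$\frac{1}{\left(1 + Z{\left(s{\left(-3 \right)} \right)} \left(-5\right)\right) \left(-107\right)} = \frac{1}{\left(1 + \frac{6 - 3}{5 + \left(6 - 3\right)} \left(-5\right)\right) \left(-107\right)} = \frac{1}{\left(1 + \frac{3}{5 + 3} \left(-5\right)\right) \left(-107\right)} = \frac{1}{\left(1 + \frac{3}{8} \left(-5\right)\right) \left(-107\right)} = \frac{1}{\left(1 - \frac{15}{8}\right) \left(-107\right)} = \frac{1}{\left(- \frac{7}{8}\right) \left(-107\right)} = \frac{1}{\frac{749}{8}} = \frac{8}{749}$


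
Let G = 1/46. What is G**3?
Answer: 1/97336 ≈ 1.0274e-5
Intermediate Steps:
G = 1/46 ≈ 0.021739
G**3 = (1/46)**3 = 1/97336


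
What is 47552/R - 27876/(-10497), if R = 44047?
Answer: 575669172/154120453 ≈ 3.7352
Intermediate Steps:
47552/R - 27876/(-10497) = 47552/44047 - 27876/(-10497) = 47552*(1/44047) - 27876*(-1/10497) = 47552/44047 + 9292/3499 = 575669172/154120453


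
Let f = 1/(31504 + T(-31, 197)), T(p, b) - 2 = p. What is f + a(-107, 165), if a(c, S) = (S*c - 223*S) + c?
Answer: -1717181574/31475 ≈ -54557.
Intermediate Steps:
T(p, b) = 2 + p
a(c, S) = c - 223*S + S*c (a(c, S) = (-223*S + S*c) + c = c - 223*S + S*c)
f = 1/31475 (f = 1/(31504 + (2 - 31)) = 1/(31504 - 29) = 1/31475 ≈ 3.1771e-5)
f + a(-107, 165) = 1/31475 + (-107 - 223*165 + 165*(-107)) = 1/31475 + (-107 - 36795 - 17655) = 1/31475 - 54557 = -1717181574/31475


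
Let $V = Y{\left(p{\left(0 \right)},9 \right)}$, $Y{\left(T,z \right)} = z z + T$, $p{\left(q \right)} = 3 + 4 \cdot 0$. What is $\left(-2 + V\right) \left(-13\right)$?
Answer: $-1066$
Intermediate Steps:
$p{\left(q \right)} = 3$ ($p{\left(q \right)} = 3 + 0 = 3$)
$Y{\left(T,z \right)} = T + z^{2}$ ($Y{\left(T,z \right)} = z^{2} + T = T + z^{2}$)
$V = 84$ ($V = 3 + 9^{2} = 3 + 81 = 84$)
$\left(-2 + V\right) \left(-13\right) = \left(-2 + 84\right) \left(-13\right) = 82 \left(-13\right) = -1066$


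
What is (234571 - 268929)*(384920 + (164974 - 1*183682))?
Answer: -12582311896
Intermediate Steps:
(234571 - 268929)*(384920 + (164974 - 1*183682)) = -34358*(384920 + (164974 - 183682)) = -34358*(384920 - 18708) = -34358*366212 = -12582311896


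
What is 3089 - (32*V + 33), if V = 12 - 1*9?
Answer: 2960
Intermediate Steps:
V = 3 (V = 12 - 9 = 3)
3089 - (32*V + 33) = 3089 - (32*3 + 33) = 3089 - (96 + 33) = 3089 - 1*129 = 3089 - 129 = 2960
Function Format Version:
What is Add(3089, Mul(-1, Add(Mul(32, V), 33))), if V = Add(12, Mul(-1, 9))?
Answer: 2960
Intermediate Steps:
V = 3 (V = Add(12, -9) = 3)
Add(3089, Mul(-1, Add(Mul(32, V), 33))) = Add(3089, Mul(-1, Add(Mul(32, 3), 33))) = Add(3089, Mul(-1, Add(96, 33))) = Add(3089, Mul(-1, 129)) = Add(3089, -129) = 2960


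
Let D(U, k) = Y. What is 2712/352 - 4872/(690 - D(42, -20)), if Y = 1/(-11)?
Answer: 215301/334004 ≈ 0.64461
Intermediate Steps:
Y = -1/11 ≈ -0.090909
D(U, k) = -1/11
2712/352 - 4872/(690 - D(42, -20)) = 2712/352 - 4872/(690 - 1*(-1/11)) = 2712*(1/352) - 4872/(690 + 1/11) = 339/44 - 4872/7591/11 = 339/44 - 4872*11/7591 = 339/44 - 53592/7591 = 215301/334004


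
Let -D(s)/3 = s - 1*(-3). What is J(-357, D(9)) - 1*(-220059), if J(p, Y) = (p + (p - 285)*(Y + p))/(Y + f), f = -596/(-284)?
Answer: 511793634/2407 ≈ 2.1263e+5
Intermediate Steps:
f = 149/71 (f = -596*(-1/284) = 149/71 ≈ 2.0986)
D(s) = -9 - 3*s (D(s) = -3*(s - 1*(-3)) = -3*(s + 3) = -3*(3 + s) = -9 - 3*s)
J(p, Y) = (p + (-285 + p)*(Y + p))/(149/71 + Y) (J(p, Y) = (p + (p - 285)*(Y + p))/(Y + 149/71) = (p + (-285 + p)*(Y + p))/(149/71 + Y))
J(-357, D(9)) - 1*(-220059) = 71*((-357)**2 - 285*(-9 - 3*9) - 284*(-357) + (-9 - 3*9)*(-357))/(149 + 71*(-9 - 3*9)) - 1*(-220059) = 71*(127449 - 285*(-9 - 27) + 101388 + (-9 - 27)*(-357))/(149 + 71*(-9 - 27)) + 220059 = 71*(127449 - 285*(-36) + 101388 - 36*(-357))/(149 + 71*(-36)) + 220059 = 71*(127449 + 10260 + 101388 + 12852)/(149 - 2556) + 220059 = 71*251949/(-2407) + 220059 = 71*(-1/2407)*251949 + 220059 = -17888379/2407 + 220059 = 511793634/2407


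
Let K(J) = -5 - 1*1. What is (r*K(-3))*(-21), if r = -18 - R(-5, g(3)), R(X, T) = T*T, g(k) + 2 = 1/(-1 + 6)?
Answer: -66906/25 ≈ -2676.2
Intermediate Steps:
g(k) = -9/5 (g(k) = -2 + 1/(-1 + 6) = -2 + 1/5 = -9/5)
K(J) = -6 (K(J) = -5 - 1 = -6)
R(X, T) = T**2
r = -531/25 (r = -18 - (-9/5)**2 = -18 - 1*81/25 = -18 - 81/25 = -531/25 ≈ -21.240)
(r*K(-3))*(-21) = -531/25*(-6)*(-21) = (3186/25)*(-21) = -66906/25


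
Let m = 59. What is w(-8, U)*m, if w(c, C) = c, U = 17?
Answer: -472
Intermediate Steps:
w(-8, U)*m = -8*59 = -472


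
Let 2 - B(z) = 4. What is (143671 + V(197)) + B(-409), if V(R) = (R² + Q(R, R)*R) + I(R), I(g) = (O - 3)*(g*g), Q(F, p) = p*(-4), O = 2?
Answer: -11567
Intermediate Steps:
B(z) = -2 (B(z) = 2 - 1*4 = 2 - 4 = -2)
Q(F, p) = -4*p
I(g) = -g² (I(g) = (2 - 3)*(g*g) = -g²)
V(R) = -4*R² (V(R) = (R² + (-4*R)*R) - R² = (R² - 4*R²) - R² = -3*R² - R² = -4*R²)
(143671 + V(197)) + B(-409) = (143671 - 4*197²) - 2 = (143671 - 4*38809) - 2 = (143671 - 155236) - 2 = -11565 - 2 = -11567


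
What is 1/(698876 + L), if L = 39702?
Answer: 1/738578 ≈ 1.3540e-6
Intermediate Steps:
1/(698876 + L) = 1/(698876 + 39702) = 1/738578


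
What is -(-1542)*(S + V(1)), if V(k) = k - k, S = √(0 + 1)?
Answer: 1542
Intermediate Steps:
S = 1 (S = √1 = 1)
V(k) = 0
-(-1542)*(S + V(1)) = -(-1542)*(1 + 0) = -(-1542) = -771*(-2) = 1542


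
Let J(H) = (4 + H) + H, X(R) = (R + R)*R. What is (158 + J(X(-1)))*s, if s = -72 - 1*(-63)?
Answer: -1494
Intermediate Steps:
X(R) = 2*R² (X(R) = (2*R)*R = 2*R²)
s = -9 (s = -72 + 63 = -9)
J(H) = 4 + 2*H
(158 + J(X(-1)))*s = (158 + (4 + 2*(2*(-1)²)))*(-9) = (158 + (4 + 2*(2*1)))*(-9) = (158 + (4 + 2*2))*(-9) = (158 + (4 + 4))*(-9) = (158 + 8)*(-9) = 166*(-9) = -1494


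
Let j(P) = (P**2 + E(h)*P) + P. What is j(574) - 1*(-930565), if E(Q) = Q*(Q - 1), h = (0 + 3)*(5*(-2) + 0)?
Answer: 1794435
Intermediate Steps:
h = -30 (h = 3*(-10 + 0) = 3*(-10) = -30)
E(Q) = Q*(-1 + Q)
j(P) = P**2 + 931*P (j(P) = (P**2 + (-30*(-1 - 30))*P) + P = (P**2 + (-30*(-31))*P) + P = (P**2 + 930*P) + P = P**2 + 931*P)
j(574) - 1*(-930565) = 574*(931 + 574) - 1*(-930565) = 574*1505 + 930565 = 863870 + 930565 = 1794435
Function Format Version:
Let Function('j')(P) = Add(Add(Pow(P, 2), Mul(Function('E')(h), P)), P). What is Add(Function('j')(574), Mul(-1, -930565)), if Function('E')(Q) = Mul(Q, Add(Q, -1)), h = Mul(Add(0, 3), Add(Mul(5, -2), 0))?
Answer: 1794435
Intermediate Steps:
h = -30 (h = Mul(3, Add(-10, 0)) = Mul(3, -10) = -30)
Function('E')(Q) = Mul(Q, Add(-1, Q))
Function('j')(P) = Add(Pow(P, 2), Mul(931, P)) (Function('j')(P) = Add(Add(Pow(P, 2), Mul(Mul(-30, Add(-1, -30)), P)), P) = Add(Add(Pow(P, 2), Mul(Mul(-30, -31), P)), P) = Add(Add(Pow(P, 2), Mul(930, P)), P) = Add(Pow(P, 2), Mul(931, P)))
Add(Function('j')(574), Mul(-1, -930565)) = Add(Mul(574, Add(931, 574)), Mul(-1, -930565)) = Add(Mul(574, 1505), 930565) = Add(863870, 930565) = 1794435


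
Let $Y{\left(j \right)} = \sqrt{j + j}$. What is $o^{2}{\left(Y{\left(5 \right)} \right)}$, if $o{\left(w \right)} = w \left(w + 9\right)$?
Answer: $910 + 180 \sqrt{10} \approx 1479.2$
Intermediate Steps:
$Y{\left(j \right)} = \sqrt{2} \sqrt{j}$ ($Y{\left(j \right)} = \sqrt{2 j} = \sqrt{2} \sqrt{j}$)
$o{\left(w \right)} = w \left(9 + w\right)$
$o^{2}{\left(Y{\left(5 \right)} \right)} = \left(\sqrt{2} \sqrt{5} \left(9 + \sqrt{2} \sqrt{5}\right)\right)^{2} = \left(\sqrt{10} \left(9 + \sqrt{10}\right)\right)^{2} = 10 \left(9 + \sqrt{10}\right)^{2}$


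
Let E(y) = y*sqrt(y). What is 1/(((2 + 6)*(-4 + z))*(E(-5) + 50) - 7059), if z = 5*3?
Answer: I/(-2659*I + 440*sqrt(5)) ≈ -0.00033079 + 0.0001224*I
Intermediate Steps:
E(y) = y**(3/2)
z = 15
1/(((2 + 6)*(-4 + z))*(E(-5) + 50) - 7059) = 1/(((2 + 6)*(-4 + 15))*((-5)**(3/2) + 50) - 7059) = 1/((8*11)*(-5*I*sqrt(5) + 50) - 7059) = 1/(88*(50 - 5*I*sqrt(5)) - 7059) = 1/((4400 - 440*I*sqrt(5)) - 7059) = 1/(-2659 - 440*I*sqrt(5))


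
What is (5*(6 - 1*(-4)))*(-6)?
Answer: -300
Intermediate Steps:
(5*(6 - 1*(-4)))*(-6) = (5*(6 + 4))*(-6) = (5*10)*(-6) = 50*(-6) = -300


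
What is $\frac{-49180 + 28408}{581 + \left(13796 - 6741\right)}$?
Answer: $- \frac{5193}{1909} \approx -2.7203$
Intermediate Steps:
$\frac{-49180 + 28408}{581 + \left(13796 - 6741\right)} = - \frac{20772}{581 + 7055} = - \frac{20772}{7636} = \left(-20772\right) \frac{1}{7636} = - \frac{5193}{1909}$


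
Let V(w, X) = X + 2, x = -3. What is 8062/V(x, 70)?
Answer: 4031/36 ≈ 111.97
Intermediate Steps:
V(w, X) = 2 + X
8062/V(x, 70) = 8062/(2 + 70) = 8062/72 = 8062*(1/72) = 4031/36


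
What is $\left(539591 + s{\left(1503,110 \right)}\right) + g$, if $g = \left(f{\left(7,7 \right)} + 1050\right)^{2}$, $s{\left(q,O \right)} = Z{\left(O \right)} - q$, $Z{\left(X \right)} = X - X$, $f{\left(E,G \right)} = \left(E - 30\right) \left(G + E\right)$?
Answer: $1068072$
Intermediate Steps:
$f{\left(E,G \right)} = \left(-30 + E\right) \left(E + G\right)$
$Z{\left(X \right)} = 0$
$s{\left(q,O \right)} = - q$ ($s{\left(q,O \right)} = 0 - q = - q$)
$g = 529984$ ($g = \left(\left(7^{2} - 210 - 210 + 7 \cdot 7\right) + 1050\right)^{2} = \left(\left(49 - 210 - 210 + 49\right) + 1050\right)^{2} = \left(-322 + 1050\right)^{2} = 728^{2} = 529984$)
$\left(539591 + s{\left(1503,110 \right)}\right) + g = \left(539591 - 1503\right) + 529984 = 538088 + 529984 = 1068072$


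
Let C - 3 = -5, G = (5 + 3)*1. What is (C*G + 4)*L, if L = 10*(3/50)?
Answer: -36/5 ≈ -7.2000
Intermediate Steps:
G = 8 (G = 8*1 = 8)
C = -2 (C = 3 - 5 = -2)
L = ⅗ (L = 10*(3*(1/50)) = 10*(3/50) = ⅗ ≈ 0.60000)
(C*G + 4)*L = (-2*8 + 4)*(⅗) = (-16 + 4)*(⅗) = -12*⅗ = -36/5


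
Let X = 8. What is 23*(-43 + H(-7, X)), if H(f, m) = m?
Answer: -805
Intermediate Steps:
23*(-43 + H(-7, X)) = 23*(-43 + 8) = 23*(-35) = -805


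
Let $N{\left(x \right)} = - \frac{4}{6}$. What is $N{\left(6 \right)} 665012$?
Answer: $- \frac{1330024}{3} \approx -4.4334 \cdot 10^{5}$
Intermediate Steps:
$N{\left(x \right)} = - \frac{2}{3}$ ($N{\left(x \right)} = \left(-4\right) \frac{1}{6} = - \frac{2}{3}$)
$N{\left(6 \right)} 665012 = \left(- \frac{2}{3}\right) 665012 = - \frac{1330024}{3}$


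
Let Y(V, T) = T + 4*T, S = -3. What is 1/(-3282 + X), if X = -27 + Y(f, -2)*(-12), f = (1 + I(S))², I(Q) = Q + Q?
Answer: -1/3189 ≈ -0.00031358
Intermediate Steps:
I(Q) = 2*Q
f = 25 (f = (1 + 2*(-3))² = (1 - 6)² = (-5)² = 25)
Y(V, T) = 5*T
X = 93 (X = -27 + (5*(-2))*(-12) = -27 - 10*(-12) = -27 + 120 = 93)
1/(-3282 + X) = 1/(-3282 + 93) = 1/(-3189) = -1/3189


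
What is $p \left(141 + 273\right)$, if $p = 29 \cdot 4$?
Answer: $48024$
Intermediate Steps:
$p = 116$
$p \left(141 + 273\right) = 116 \left(141 + 273\right) = 116 \cdot 414 = 48024$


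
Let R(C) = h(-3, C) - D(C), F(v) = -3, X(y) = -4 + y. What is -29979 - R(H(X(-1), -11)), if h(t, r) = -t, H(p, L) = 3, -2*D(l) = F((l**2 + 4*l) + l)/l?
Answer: -59963/2 ≈ -29982.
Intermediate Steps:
D(l) = 3/(2*l) (D(l) = -(-3)/(2*l) = 3/(2*l))
R(C) = 3 - 3/(2*C) (R(C) = -1*(-3) - 3/(2*C) = 3 - 3/(2*C))
-29979 - R(H(X(-1), -11)) = -29979 - (3 - 3/2/3) = -29979 - (3 - 3/2*1/3) = -29979 - (3 - 1/2) = -29979 - 1*5/2 = -29979 - 5/2 = -59963/2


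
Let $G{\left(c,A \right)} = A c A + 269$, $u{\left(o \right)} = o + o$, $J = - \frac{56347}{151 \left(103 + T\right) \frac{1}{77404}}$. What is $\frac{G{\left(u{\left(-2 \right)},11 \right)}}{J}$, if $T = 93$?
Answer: $\frac{1590785}{1090370797} \approx 0.0014589$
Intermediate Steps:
$J = - \frac{1090370797}{7399}$ ($J = - \frac{56347}{151 \left(103 + 93\right) \frac{1}{77404}} = - \frac{56347}{151 \cdot 196 \cdot \frac{1}{77404}} = - \frac{56347}{29596 \cdot \frac{1}{77404}} = - \frac{56347}{\frac{7399}{19351}} = \left(-56347\right) \frac{19351}{7399} = - \frac{1090370797}{7399} \approx -1.4737 \cdot 10^{5}$)
$u{\left(o \right)} = 2 o$
$G{\left(c,A \right)} = 269 + c A^{2}$ ($G{\left(c,A \right)} = c A^{2} + 269 = 269 + c A^{2}$)
$\frac{G{\left(u{\left(-2 \right)},11 \right)}}{J} = \frac{269 + 2 \left(-2\right) 11^{2}}{- \frac{1090370797}{7399}} = \left(269 - 484\right) \left(- \frac{7399}{1090370797}\right) = \left(-215\right) \left(- \frac{7399}{1090370797}\right) = \frac{1590785}{1090370797}$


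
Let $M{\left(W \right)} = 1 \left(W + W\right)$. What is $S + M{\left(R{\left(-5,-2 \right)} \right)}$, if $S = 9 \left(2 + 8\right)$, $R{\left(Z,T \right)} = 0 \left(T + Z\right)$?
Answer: $90$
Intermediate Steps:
$R{\left(Z,T \right)} = 0$
$M{\left(W \right)} = 2 W$ ($M{\left(W \right)} = 1 \cdot 2 W = 2 W$)
$S = 90$ ($S = 9 \cdot 10 = 90$)
$S + M{\left(R{\left(-5,-2 \right)} \right)} = 90 + 2 \cdot 0 = 90 + 0 = 90$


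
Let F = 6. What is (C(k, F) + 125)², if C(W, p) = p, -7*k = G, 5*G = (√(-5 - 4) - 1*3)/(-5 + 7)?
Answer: 17161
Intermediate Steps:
G = -3/10 + 3*I/10 (G = ((√(-5 - 4) - 1*3)/(-5 + 7))/5 = ((√(-9) - 3)/2)/5 = ((3*I - 3)*(½))/5 = ((-3 + 3*I)*(½))/5 = (-3/2 + 3*I/2)/5 = -3/10 + 3*I/10 ≈ -0.3 + 0.3*I)
k = 3/70 - 3*I/70 (k = -(-3/10 + 3*I/10)/7 = 3/70 - 3*I/70 ≈ 0.042857 - 0.042857*I)
(C(k, F) + 125)² = (6 + 125)² = 131² = 17161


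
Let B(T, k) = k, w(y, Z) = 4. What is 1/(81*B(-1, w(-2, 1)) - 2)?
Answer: 1/322 ≈ 0.0031056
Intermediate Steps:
1/(81*B(-1, w(-2, 1)) - 2) = 1/(81*4 - 2) = 1/(324 - 2) = 1/322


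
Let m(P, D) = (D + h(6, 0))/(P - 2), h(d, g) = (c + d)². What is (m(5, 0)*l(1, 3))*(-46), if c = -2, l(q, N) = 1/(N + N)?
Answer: -368/9 ≈ -40.889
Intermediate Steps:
l(q, N) = 1/(2*N)
h(d, g) = (-2 + d)²
m(P, D) = (16 + D)/(-2 + P) (m(P, D) = (D + (-2 + 6)²)/(P - 2) = (D + 4²)/(-2 + P) = (D + 16)/(-2 + P) = (16 + D)/(-2 + P))
(m(5, 0)*l(1, 3))*(-46) = (((16 + 0)/(-2 + 5))*((½)/3))*(-46) = ((16/3)*((½)*(⅓)))*(-46) = (((⅓)*16)*(⅙))*(-46) = ((16/3)*(⅙))*(-46) = (8/9)*(-46) = -368/9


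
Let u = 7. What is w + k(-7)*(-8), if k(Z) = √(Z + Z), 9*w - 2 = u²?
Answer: 17/3 - 8*I*√14 ≈ 5.6667 - 29.933*I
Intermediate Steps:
w = 17/3 (w = 2/9 + (⅑)*7² = 2/9 + (⅑)*49 = 2/9 + 49/9 = 17/3 ≈ 5.6667)
k(Z) = √2*√Z (k(Z) = √(2*Z) = √2*√Z)
w + k(-7)*(-8) = 17/3 + (√2*√(-7))*(-8) = 17/3 + (√2*(I*√7))*(-8) = 17/3 + (I*√14)*(-8) = 17/3 - 8*I*√14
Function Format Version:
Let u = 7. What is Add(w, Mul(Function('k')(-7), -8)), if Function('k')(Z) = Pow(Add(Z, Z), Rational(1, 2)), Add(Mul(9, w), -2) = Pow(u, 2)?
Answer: Add(Rational(17, 3), Mul(-8, I, Pow(14, Rational(1, 2)))) ≈ Add(5.6667, Mul(-29.933, I))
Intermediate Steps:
w = Rational(17, 3) (w = Add(Rational(2, 9), Mul(Rational(1, 9), Pow(7, 2))) = Add(Rational(2, 9), Mul(Rational(1, 9), 49)) = Add(Rational(2, 9), Rational(49, 9)) = Rational(17, 3) ≈ 5.6667)
Function('k')(Z) = Mul(Pow(2, Rational(1, 2)), Pow(Z, Rational(1, 2))) (Function('k')(Z) = Pow(Mul(2, Z), Rational(1, 2)) = Mul(Pow(2, Rational(1, 2)), Pow(Z, Rational(1, 2))))
Add(w, Mul(Function('k')(-7), -8)) = Add(Rational(17, 3), Mul(Mul(Pow(2, Rational(1, 2)), Pow(-7, Rational(1, 2))), -8)) = Add(Rational(17, 3), Mul(Mul(Pow(2, Rational(1, 2)), Mul(I, Pow(7, Rational(1, 2)))), -8)) = Add(Rational(17, 3), Mul(Mul(I, Pow(14, Rational(1, 2))), -8)) = Add(Rational(17, 3), Mul(-8, I, Pow(14, Rational(1, 2))))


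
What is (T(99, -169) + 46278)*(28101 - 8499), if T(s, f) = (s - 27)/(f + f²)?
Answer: 1073148282954/1183 ≈ 9.0714e+8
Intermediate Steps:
T(s, f) = (-27 + s)/(f + f²)
(T(99, -169) + 46278)*(28101 - 8499) = ((-27 + 99)/((-169)*(1 - 169)) + 46278)*(28101 - 8499) = (-1/169*72/(-168) + 46278)*19602 = (-1/169*(-1/168)*72 + 46278)*19602 = (3/1183 + 46278)*19602 = (54746877/1183)*19602 = 1073148282954/1183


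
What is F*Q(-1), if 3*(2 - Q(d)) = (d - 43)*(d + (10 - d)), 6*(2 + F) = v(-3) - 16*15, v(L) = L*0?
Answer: -6244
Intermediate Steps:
v(L) = 0
F = -42 (F = -2 + (0 - 16*15)/6 = -2 + (0 - 240)/6 = -2 + (⅙)*(-240) = -2 - 40 = -42)
Q(d) = 436/3 - 10*d/3 (Q(d) = 2 - (d - 43)*(d + (10 - d))/3 = 2 - (-43 + d)*10/3 = 2 - (-430 + 10*d)/3 = 2 + (430/3 - 10*d/3) = 436/3 - 10*d/3)
F*Q(-1) = -42*(436/3 - 10/3*(-1)) = -42*(436/3 + 10/3) = -42*446/3 = -6244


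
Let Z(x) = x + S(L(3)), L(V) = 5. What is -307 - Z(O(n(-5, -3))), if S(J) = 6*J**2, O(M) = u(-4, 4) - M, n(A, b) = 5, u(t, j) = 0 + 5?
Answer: -457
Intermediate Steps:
u(t, j) = 5
O(M) = 5 - M
Z(x) = 150 + x (Z(x) = x + 6*5**2 = x + 6*25 = x + 150 = 150 + x)
-307 - Z(O(n(-5, -3))) = -307 - (150 + (5 - 1*5)) = -307 - (150 + (5 - 5)) = -307 - (150 + 0) = -307 - 1*150 = -307 - 150 = -457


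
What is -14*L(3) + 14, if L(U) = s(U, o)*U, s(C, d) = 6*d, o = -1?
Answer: 266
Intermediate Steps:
L(U) = -6*U (L(U) = (6*(-1))*U = -6*U)
-14*L(3) + 14 = -(-84)*3 + 14 = -14*(-18) + 14 = 252 + 14 = 266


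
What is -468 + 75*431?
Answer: 31857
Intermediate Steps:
-468 + 75*431 = -468 + 32325 = 31857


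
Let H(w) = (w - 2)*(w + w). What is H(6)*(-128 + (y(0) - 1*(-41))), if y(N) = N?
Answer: -4176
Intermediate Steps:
H(w) = 2*w*(-2 + w) (H(w) = (-2 + w)*(2*w) = 2*w*(-2 + w))
H(6)*(-128 + (y(0) - 1*(-41))) = (2*6*(-2 + 6))*(-128 + (0 - 1*(-41))) = (2*6*4)*(-128 + (0 + 41)) = 48*(-128 + 41) = 48*(-87) = -4176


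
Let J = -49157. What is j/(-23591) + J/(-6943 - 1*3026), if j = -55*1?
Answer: 1160211082/235178679 ≈ 4.9333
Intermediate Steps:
j = -55
j/(-23591) + J/(-6943 - 1*3026) = -55/(-23591) - 49157/(-6943 - 1*3026) = -55*(-1/23591) - 49157/(-6943 - 3026) = 55/23591 - 49157/(-9969) = 55/23591 - 49157*(-1/9969) = 55/23591 + 49157/9969 = 1160211082/235178679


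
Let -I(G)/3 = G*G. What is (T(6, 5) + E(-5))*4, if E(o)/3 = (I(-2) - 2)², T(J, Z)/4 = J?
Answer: 2448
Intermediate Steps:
T(J, Z) = 4*J
I(G) = -3*G² (I(G) = -3*G*G = -3*G²)
E(o) = 588 (E(o) = 3*(-3*(-2)² - 2)² = 3*(-3*4 - 2)² = 3*(-12 - 2)² = 3*(-14)² = 3*196 = 588)
(T(6, 5) + E(-5))*4 = (4*6 + 588)*4 = (24 + 588)*4 = 612*4 = 2448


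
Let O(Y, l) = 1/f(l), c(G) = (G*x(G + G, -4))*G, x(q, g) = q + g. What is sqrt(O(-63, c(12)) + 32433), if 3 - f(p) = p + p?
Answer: 2*sqrt(268732125615)/5757 ≈ 180.09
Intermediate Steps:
x(q, g) = g + q
f(p) = 3 - 2*p (f(p) = 3 - (p + p) = 3 - 2*p)
c(G) = G**2*(-4 + 2*G) (c(G) = (G*(-4 + (G + G)))*G = (G*(-4 + 2*G))*G = G**2*(-4 + 2*G))
O(Y, l) = 1/(3 - 2*l)
sqrt(O(-63, c(12)) + 32433) = sqrt(-1/(-3 + 2*(2*12**2*(-2 + 12))) + 32433) = sqrt(-1/(-3 + 2*(2*144*10)) + 32433) = sqrt(-1/(-3 + 2*2880) + 32433) = sqrt(-1/(-3 + 5760) + 32433) = sqrt(-1/5757 + 32433) = sqrt(186716780/5757) = 2*sqrt(268732125615)/5757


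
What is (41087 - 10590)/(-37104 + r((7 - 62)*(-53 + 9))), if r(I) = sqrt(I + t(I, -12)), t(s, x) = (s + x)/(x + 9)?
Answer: -848670516/1032528899 - 30497*sqrt(3639)/2065057798 ≈ -0.82282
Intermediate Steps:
t(s, x) = (s + x)/(9 + x)
r(I) = sqrt(4 + 2*I/3) (r(I) = sqrt(I + (I - 12)/(9 - 12)) = sqrt(I + (-12 + I)/(-3)) = sqrt(I - (-12 + I)/3) = sqrt(I + (4 - I/3)) = sqrt(4 + 2*I/3))
(41087 - 10590)/(-37104 + r((7 - 62)*(-53 + 9))) = (41087 - 10590)/(-37104 + sqrt(36 + 6*((7 - 62)*(-53 + 9)))/3) = 30497/(-37104 + sqrt(36 + 6*(-55*(-44)))/3) = 30497/(-37104 + sqrt(36 + 6*2420)/3) = 30497/(-37104 + sqrt(36 + 14520)/3) = 30497/(-37104 + sqrt(14556)/3) = 30497/(-37104 + (2*sqrt(3639))/3) = 30497/(-37104 + 2*sqrt(3639)/3)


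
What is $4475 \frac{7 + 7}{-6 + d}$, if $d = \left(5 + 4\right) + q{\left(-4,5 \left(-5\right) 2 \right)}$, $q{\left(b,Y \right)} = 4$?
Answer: $8950$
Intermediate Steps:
$d = 13$ ($d = \left(5 + 4\right) + 4 = 9 + 4 = 13$)
$4475 \frac{7 + 7}{-6 + d} = 4475 \frac{7 + 7}{-6 + 13} = 4475 \cdot \frac{14}{7} = 4475 \cdot 14 \cdot \frac{1}{7} = 4475 \cdot 2 = 8950$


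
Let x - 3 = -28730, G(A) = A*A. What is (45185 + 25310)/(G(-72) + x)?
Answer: -70495/23543 ≈ -2.9943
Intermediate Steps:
G(A) = A²
x = -28727 (x = 3 - 28730 = -28727)
(45185 + 25310)/(G(-72) + x) = (45185 + 25310)/((-72)² - 28727) = 70495/(5184 - 28727) = 70495/(-23543) = 70495*(-1/23543) = -70495/23543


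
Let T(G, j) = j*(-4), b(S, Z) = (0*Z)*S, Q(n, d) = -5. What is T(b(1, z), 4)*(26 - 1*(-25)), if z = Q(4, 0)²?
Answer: -816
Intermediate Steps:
z = 25 (z = (-5)² = 25)
b(S, Z) = 0 (b(S, Z) = 0*S = 0)
T(G, j) = -4*j
T(b(1, z), 4)*(26 - 1*(-25)) = (-4*4)*(26 - 1*(-25)) = -16*(26 + 25) = -16*51 = -816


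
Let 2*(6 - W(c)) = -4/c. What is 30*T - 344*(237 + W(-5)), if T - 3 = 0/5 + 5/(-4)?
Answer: -834019/10 ≈ -83402.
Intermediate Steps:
W(c) = 6 + 2/c (W(c) = 6 - (-2)/c = 6 + 2/c)
T = 7/4 (T = 3 + (0/5 + 5/(-4)) = 3 + (0*(⅕) + 5*(-¼)) = 3 + (0 - 5/4) = 3 - 5/4 = 7/4 ≈ 1.7500)
30*T - 344*(237 + W(-5)) = 30*(7/4) - 344*(237 + (6 + 2/(-5))) = 105/2 - 344*(237 + (6 + 2*(-⅕))) = 105/2 - 344*(237 + (6 - ⅖)) = 105/2 - 344*(237 + 28/5) = 105/2 - 344*1213/5 = 105/2 - 417272/5 = -834019/10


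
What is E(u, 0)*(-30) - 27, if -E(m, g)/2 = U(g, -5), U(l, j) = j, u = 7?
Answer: -327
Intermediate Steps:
E(m, g) = 10 (E(m, g) = -2*(-5) = 10)
E(u, 0)*(-30) - 27 = 10*(-30) - 27 = -300 - 27 = -327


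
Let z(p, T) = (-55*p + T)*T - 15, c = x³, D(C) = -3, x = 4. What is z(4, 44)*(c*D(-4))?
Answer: 1489728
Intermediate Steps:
c = 64 (c = 4³ = 64)
z(p, T) = -15 + T*(T - 55*p) (z(p, T) = (T - 55*p)*T - 15 = T*(T - 55*p) - 15 = -15 + T*(T - 55*p))
z(4, 44)*(c*D(-4)) = (-15 + 44² - 55*44*4)*(64*(-3)) = (-15 + 1936 - 9680)*(-192) = -7759*(-192) = 1489728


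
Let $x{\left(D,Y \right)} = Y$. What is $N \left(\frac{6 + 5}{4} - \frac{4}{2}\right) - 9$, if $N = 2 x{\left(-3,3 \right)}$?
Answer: $- \frac{9}{2} \approx -4.5$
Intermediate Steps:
$N = 6$ ($N = 2 \cdot 3 = 6$)
$N \left(\frac{6 + 5}{4} - \frac{4}{2}\right) - 9 = 6 \left(\frac{6 + 5}{4} - \frac{4}{2}\right) - 9 = 6 \left(11 \cdot \frac{1}{4} - 2\right) - 9 = 6 \left(\frac{11}{4} - 2\right) - 9 = 6 \cdot \frac{3}{4} - 9 = \frac{9}{2} - 9 = - \frac{9}{2}$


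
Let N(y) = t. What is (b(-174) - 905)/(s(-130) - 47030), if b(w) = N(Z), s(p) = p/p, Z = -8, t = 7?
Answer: 898/47029 ≈ 0.019095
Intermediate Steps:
s(p) = 1
N(y) = 7
b(w) = 7
(b(-174) - 905)/(s(-130) - 47030) = (7 - 905)/(1 - 47030) = -898/(-47029) = -898*(-1/47029) = 898/47029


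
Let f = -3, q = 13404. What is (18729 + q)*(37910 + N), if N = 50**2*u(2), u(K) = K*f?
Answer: 736167030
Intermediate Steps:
u(K) = -3*K (u(K) = K*(-3) = -3*K)
N = -15000 (N = 50**2*(-3*2) = 2500*(-6) = -15000)
(18729 + q)*(37910 + N) = (18729 + 13404)*(37910 - 15000) = 32133*22910 = 736167030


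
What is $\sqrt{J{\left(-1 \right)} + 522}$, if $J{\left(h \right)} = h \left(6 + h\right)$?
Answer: $\sqrt{517} \approx 22.738$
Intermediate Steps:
$\sqrt{J{\left(-1 \right)} + 522} = \sqrt{- (6 - 1) + 522} = \sqrt{\left(-1\right) 5 + 522} = \sqrt{-5 + 522} = \sqrt{517}$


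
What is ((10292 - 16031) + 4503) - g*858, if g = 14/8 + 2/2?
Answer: -7191/2 ≈ -3595.5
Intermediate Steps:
g = 11/4 (g = 14*(⅛) + 2*(½) = 7/4 + 1 = 11/4 ≈ 2.7500)
((10292 - 16031) + 4503) - g*858 = ((10292 - 16031) + 4503) - 11*858/4 = (-5739 + 4503) - 1*4719/2 = -1236 - 4719/2 = -7191/2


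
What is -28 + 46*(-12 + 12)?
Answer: -28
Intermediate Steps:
-28 + 46*(-12 + 12) = -28 + 46*0 = -28 + 0 = -28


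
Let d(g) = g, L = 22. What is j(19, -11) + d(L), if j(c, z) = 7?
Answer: 29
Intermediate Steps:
j(19, -11) + d(L) = 7 + 22 = 29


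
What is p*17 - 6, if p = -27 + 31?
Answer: 62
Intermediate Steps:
p = 4
p*17 - 6 = 4*17 - 6 = 68 - 6 = 62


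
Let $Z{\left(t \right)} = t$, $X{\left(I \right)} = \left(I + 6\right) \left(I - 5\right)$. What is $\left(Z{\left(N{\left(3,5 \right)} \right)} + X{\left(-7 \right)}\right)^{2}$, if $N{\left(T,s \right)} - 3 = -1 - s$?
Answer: $81$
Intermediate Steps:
$X{\left(I \right)} = \left(-5 + I\right) \left(6 + I\right)$ ($X{\left(I \right)} = \left(6 + I\right) \left(-5 + I\right) = \left(-5 + I\right) \left(6 + I\right)$)
$N{\left(T,s \right)} = 2 - s$ ($N{\left(T,s \right)} = 3 - \left(1 + s\right) = 2 - s$)
$\left(Z{\left(N{\left(3,5 \right)} \right)} + X{\left(-7 \right)}\right)^{2} = \left(\left(2 - 5\right) - \left(37 - 49\right)\right)^{2} = \left(\left(2 - 5\right) - -12\right)^{2} = \left(-3 + 12\right)^{2} = 9^{2} = 81$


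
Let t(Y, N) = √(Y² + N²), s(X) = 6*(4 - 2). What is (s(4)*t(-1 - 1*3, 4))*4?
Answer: 192*√2 ≈ 271.53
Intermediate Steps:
s(X) = 12 (s(X) = 6*2 = 12)
t(Y, N) = √(N² + Y²)
(s(4)*t(-1 - 1*3, 4))*4 = (12*√(4² + (-1 - 1*3)²))*4 = (12*√(16 + (-1 - 3)²))*4 = (12*√(16 + (-4)²))*4 = (12*√(16 + 16))*4 = (12*√32)*4 = (12*(4*√2))*4 = (48*√2)*4 = 192*√2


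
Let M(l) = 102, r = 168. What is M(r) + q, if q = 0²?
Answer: 102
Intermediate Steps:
q = 0
M(r) + q = 102 + 0 = 102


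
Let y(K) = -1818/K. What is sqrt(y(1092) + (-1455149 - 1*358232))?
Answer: 47*I*sqrt(27191710)/182 ≈ 1346.6*I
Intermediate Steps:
sqrt(y(1092) + (-1455149 - 1*358232)) = sqrt(-1818/1092 + (-1455149 - 1*358232)) = sqrt(-1818*1/1092 + (-1455149 - 358232)) = sqrt(-303/182 - 1813381) = sqrt(-330035645/182) = 47*I*sqrt(27191710)/182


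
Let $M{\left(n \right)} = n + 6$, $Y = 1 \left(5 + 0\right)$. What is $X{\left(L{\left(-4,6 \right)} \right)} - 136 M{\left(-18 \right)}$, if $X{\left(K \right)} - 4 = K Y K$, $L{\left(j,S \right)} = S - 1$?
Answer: $1761$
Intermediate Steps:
$Y = 5$ ($Y = 1 \cdot 5 = 5$)
$L{\left(j,S \right)} = -1 + S$ ($L{\left(j,S \right)} = S - 1 = -1 + S$)
$M{\left(n \right)} = 6 + n$
$X{\left(K \right)} = 4 + 5 K^{2}$ ($X{\left(K \right)} = 4 + K 5 K = 4 + 5 K K = 4 + 5 K^{2}$)
$X{\left(L{\left(-4,6 \right)} \right)} - 136 M{\left(-18 \right)} = \left(4 + 5 \left(-1 + 6\right)^{2}\right) - 136 \left(6 - 18\right) = \left(4 + 5 \cdot 5^{2}\right) - -1632 = \left(4 + 5 \cdot 25\right) + 1632 = \left(4 + 125\right) + 1632 = 129 + 1632 = 1761$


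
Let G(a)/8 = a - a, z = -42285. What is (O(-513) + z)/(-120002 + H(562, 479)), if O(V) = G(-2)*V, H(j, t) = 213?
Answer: 42285/119789 ≈ 0.35300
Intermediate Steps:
G(a) = 0 (G(a) = 8*(a - a) = 8*0 = 0)
O(V) = 0 (O(V) = 0*V = 0)
(O(-513) + z)/(-120002 + H(562, 479)) = (0 - 42285)/(-120002 + 213) = -42285/(-119789) = -42285*(-1/119789) = 42285/119789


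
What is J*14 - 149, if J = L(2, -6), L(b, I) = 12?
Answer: 19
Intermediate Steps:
J = 12
J*14 - 149 = 12*14 - 149 = 168 - 149 = 19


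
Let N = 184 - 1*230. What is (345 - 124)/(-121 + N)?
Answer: -221/167 ≈ -1.3234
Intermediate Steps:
N = -46 (N = 184 - 230 = -46)
(345 - 124)/(-121 + N) = (345 - 124)/(-121 - 46) = 221/(-167) = 221*(-1/167) = -221/167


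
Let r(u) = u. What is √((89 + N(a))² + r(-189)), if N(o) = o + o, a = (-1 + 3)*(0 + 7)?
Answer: 30*√15 ≈ 116.19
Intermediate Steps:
a = 14 (a = 2*7 = 14)
N(o) = 2*o
√((89 + N(a))² + r(-189)) = √((89 + 2*14)² - 189) = √((89 + 28)² - 189) = √(117² - 189) = √(13689 - 189) = √13500 = 30*√15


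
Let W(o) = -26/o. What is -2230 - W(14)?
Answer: -15597/7 ≈ -2228.1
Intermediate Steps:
-2230 - W(14) = -2230 - (-26)/14 = -2230 - 1*(-13/7) = -2230 + 13/7 = -15597/7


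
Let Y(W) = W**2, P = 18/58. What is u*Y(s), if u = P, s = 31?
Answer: 8649/29 ≈ 298.24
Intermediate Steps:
P = 9/29 (P = 18*(1/58) = 9/29 ≈ 0.31034)
u = 9/29 ≈ 0.31034
u*Y(s) = (9/29)*31**2 = (9/29)*961 = 8649/29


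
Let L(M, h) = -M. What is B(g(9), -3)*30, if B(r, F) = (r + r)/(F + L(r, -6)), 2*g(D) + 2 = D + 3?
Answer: -75/2 ≈ -37.500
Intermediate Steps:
g(D) = ½ + D/2 (g(D) = -1 + (D + 3)/2 = -1 + (3 + D)/2 = -1 + (3/2 + D/2) = ½ + D/2)
B(r, F) = 2*r/(F - r) (B(r, F) = (r + r)/(F - r) = (2*r)/(F - r) = 2*r/(F - r))
B(g(9), -3)*30 = (2*(½ + (½)*9)/(-3 - (½ + (½)*9)))*30 = (2*(½ + 9/2)/(-3 - (½ + 9/2)))*30 = (2*5/(-3 - 1*5))*30 = (2*5/(-3 - 5))*30 = (2*5/(-8))*30 = (2*5*(-⅛))*30 = -5/4*30 = -75/2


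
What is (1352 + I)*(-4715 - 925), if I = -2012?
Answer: 3722400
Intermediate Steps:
(1352 + I)*(-4715 - 925) = (1352 - 2012)*(-4715 - 925) = -660*(-5640) = 3722400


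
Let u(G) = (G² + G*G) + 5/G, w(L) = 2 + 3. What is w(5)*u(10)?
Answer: 2005/2 ≈ 1002.5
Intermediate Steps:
w(L) = 5
u(G) = 2*G² + 5/G (u(G) = (G² + G²) + 5/G = 2*G² + 5/G)
w(5)*u(10) = 5*((5 + 2*10³)/10) = 5*((5 + 2*1000)/10) = 5*((5 + 2000)/10) = 5*((⅒)*2005) = 5*(401/2) = 2005/2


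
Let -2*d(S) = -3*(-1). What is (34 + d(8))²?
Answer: 4225/4 ≈ 1056.3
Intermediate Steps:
d(S) = -3/2 (d(S) = -(-3)*(-1)/2 = -½*3 = -3/2)
(34 + d(8))² = (34 - 3/2)² = (65/2)² = 4225/4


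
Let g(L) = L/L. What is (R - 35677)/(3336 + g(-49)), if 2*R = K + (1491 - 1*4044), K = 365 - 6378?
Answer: -39960/3337 ≈ -11.975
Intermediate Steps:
K = -6013
R = -4283 (R = (-6013 + (1491 - 1*4044))/2 = (-6013 + (1491 - 4044))/2 = (-6013 - 2553)/2 = (½)*(-8566) = -4283)
g(L) = 1
(R - 35677)/(3336 + g(-49)) = (-4283 - 35677)/(3336 + 1) = -39960/3337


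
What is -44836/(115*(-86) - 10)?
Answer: 1019/225 ≈ 4.5289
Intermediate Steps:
-44836/(115*(-86) - 10) = -44836/(-9890 - 10) = -44836/(-9900) = -44836*(-1/9900) = 1019/225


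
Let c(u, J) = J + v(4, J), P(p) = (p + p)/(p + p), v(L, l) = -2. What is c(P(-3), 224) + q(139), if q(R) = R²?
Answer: 19543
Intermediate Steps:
P(p) = 1 (P(p) = (2*p)/((2*p)) = (2*p)*(1/(2*p)) = 1)
c(u, J) = -2 + J (c(u, J) = J - 2 = -2 + J)
c(P(-3), 224) + q(139) = (-2 + 224) + 139² = 222 + 19321 = 19543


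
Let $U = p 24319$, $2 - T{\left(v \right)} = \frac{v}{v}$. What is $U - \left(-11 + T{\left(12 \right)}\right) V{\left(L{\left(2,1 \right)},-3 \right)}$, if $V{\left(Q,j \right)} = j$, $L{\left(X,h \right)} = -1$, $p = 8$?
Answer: $194522$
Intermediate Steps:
$T{\left(v \right)} = 1$ ($T{\left(v \right)} = 2 - \frac{v}{v} = 2 - 1 = 1$)
$U = 194552$ ($U = 8 \cdot 24319 = 194552$)
$U - \left(-11 + T{\left(12 \right)}\right) V{\left(L{\left(2,1 \right)},-3 \right)} = 194552 - \left(-11 + 1\right) \left(-3\right) = 194552 - \left(-10\right) \left(-3\right) = 194552 - 30 = 194522$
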